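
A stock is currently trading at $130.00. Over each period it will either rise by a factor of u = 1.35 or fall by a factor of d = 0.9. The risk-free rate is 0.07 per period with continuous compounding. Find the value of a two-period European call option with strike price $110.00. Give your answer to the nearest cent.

$35.92

Risk-neutral probability p = (e^0.07 − 0.9)/(1.35 − 0.9) = 0.1725/0.4500 = 0.3834
Terminal stock prices: S_uu = 236.9, S_ud = 158, S_dd = 105.3
Terminal payoffs (S − K): max(126.9, 0) = 126.9, max(47.95, 0) = 47.95, max(-4.7, 0) = 0
Node u (S = 175.5): V_u = e^(−0.07)·[0.3834·126.9250 + 0.6166·47.9500] = 72.9367
Node d (S = 117): V_d = e^(−0.07)·[0.3834·47.9500 + 0.6166·0.0000] = 17.1390
Node 0 (S = 130): V_0 = e^(−0.07)·[0.3834·72.9367 + 0.6166·17.1390] = 35.9243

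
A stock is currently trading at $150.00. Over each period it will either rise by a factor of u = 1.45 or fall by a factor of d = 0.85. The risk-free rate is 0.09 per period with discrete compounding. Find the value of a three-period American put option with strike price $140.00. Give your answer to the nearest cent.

Risk-neutral probability p = (1 + 0.09 − 0.85)/(1.45 − 0.85) = 0.2400/0.6000 = 0.4000
Terminal stock prices: S_uuu = 457.3, S_uud = 268.1, S_udd = 157.1, S_ddd = 92.12
Terminal payoffs (K − S): max(-317.3, 0) = 0, max(-128.1, 0) = 0, max(-17.14, 0) = 0, max(47.88, 0) = 47.88
Node uu (S = 315.4): continuation = 1/1.09·[0.4000·0.0000 + 0.6000·0.0000] = 0.0000; exercise value = 0.0000 ≤ continuation, so V_uu = 0.0000
Node ud (S = 184.9): continuation = 1/1.09·[0.4000·0.0000 + 0.6000·0.0000] = 0.0000; exercise value = 0.0000 ≤ continuation, so V_ud = 0.0000
Node dd (S = 108.4): continuation = 1/1.09·[0.4000·0.0000 + 0.6000·47.8813] = 26.3567; exercise value = 31.6250 > continuation, so V_dd = 31.6250 (exercise)
Node u (S = 217.5): continuation = 1/1.09·[0.4000·0.0000 + 0.6000·0.0000] = 0.0000; exercise value = 0.0000 ≤ continuation, so V_u = 0.0000
Node d (S = 127.5): continuation = 1/1.09·[0.4000·0.0000 + 0.6000·31.6250] = 17.4083; exercise value = 12.5000 ≤ continuation, so V_d = 17.4083
Node 0 (S = 150): continuation = 1/1.09·[0.4000·0.0000 + 0.6000·17.4083] = 9.5825; exercise value = 0.0000 ≤ continuation, so V_0 = 9.5825

$9.58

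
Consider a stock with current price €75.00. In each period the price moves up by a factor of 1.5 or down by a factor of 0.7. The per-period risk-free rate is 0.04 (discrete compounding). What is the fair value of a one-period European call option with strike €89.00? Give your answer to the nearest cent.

Risk-neutral probability p = (1 + 0.04 − 0.7)/(1.5 − 0.7) = 0.3400/0.8000 = 0.4250
Terminal stock prices: S_u = 112.5, S_d = 52.5
Terminal payoffs (S − K): max(23.5, 0) = 23.5, max(-36.5, 0) = 0
Node 0 (S = 75): V_0 = 1/1.04·[0.4250·23.5000 + 0.5750·0.0000] = 9.6034

€9.60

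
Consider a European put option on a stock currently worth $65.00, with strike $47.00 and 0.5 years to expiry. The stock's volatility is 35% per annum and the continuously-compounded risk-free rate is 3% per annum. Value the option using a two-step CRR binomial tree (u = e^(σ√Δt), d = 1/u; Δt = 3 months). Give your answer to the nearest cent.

CRR parameters: u = e^(σ√Δt) = e^(0.35·√0.25) = 1.1912, d = 1/u = 0.8395
Per-period rate: rΔt = 0.03·0.25 = 0.0075, so R = e^0.0075 = 1.0075
Risk-neutral probability p = (e^0.0075 − 0.8395)/(1.1912 − 0.8395) = 0.1681/0.3518 = 0.4778
Terminal stock prices: S_uu = 92.24, S_ud = 65, S_dd = 45.8
Terminal payoffs (K − S): max(-45.24, 0) = 0, max(-18, 0) = 0, max(1.195, 0) = 1.195
Node u (S = 77.43): V_u = e^(−0.0075)·[0.4778·0.0000 + 0.5222·0.0000] = 0.0000
Node d (S = 54.56): V_d = e^(−0.0075)·[0.4778·0.0000 + 0.5222·1.1953] = 0.6196
Node 0 (S = 65): V_0 = e^(−0.0075)·[0.4778·0.0000 + 0.5222·0.6196] = 0.3211

$0.32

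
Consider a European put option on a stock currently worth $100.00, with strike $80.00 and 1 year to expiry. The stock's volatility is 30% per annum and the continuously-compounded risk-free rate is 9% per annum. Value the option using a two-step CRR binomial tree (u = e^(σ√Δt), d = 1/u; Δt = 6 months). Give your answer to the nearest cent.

$2.64

CRR parameters: u = e^(σ√Δt) = e^(0.3·√0.5) = 1.2363, d = 1/u = 0.8089
Per-period rate: rΔt = 0.09·0.5 = 0.045, so R = e^0.045 = 1.0460
Risk-neutral probability p = (e^0.045 − 0.8089)/(1.2363 − 0.8089) = 0.2372/0.4275 = 0.5548
Terminal stock prices: S_uu = 152.8, S_ud = 100, S_dd = 65.43
Terminal payoffs (K − S): max(-72.85, 0) = 0, max(-20, 0) = 0, max(14.57, 0) = 14.57
Node u (S = 123.6): V_u = e^(−0.045)·[0.5548·0.0000 + 0.4452·0.0000] = 0.0000
Node d (S = 80.89): V_d = e^(−0.045)·[0.5548·0.0000 + 0.4452·14.5749] = 6.2026
Node 0 (S = 100): V_0 = e^(−0.045)·[0.5548·0.0000 + 0.4452·6.2026] = 2.6396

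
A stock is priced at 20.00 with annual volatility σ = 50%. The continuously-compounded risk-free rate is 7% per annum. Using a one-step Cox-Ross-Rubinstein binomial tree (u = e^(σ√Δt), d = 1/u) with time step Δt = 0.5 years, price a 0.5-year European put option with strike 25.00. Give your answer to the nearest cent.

5.69

CRR parameters: u = e^(σ√Δt) = e^(0.5·√0.5) = 1.4241, d = 1/u = 0.7022
Per-period rate: rΔt = 0.07·0.5 = 0.035, so R = e^0.035 = 1.0356
Risk-neutral probability p = (e^0.035 − 0.7022)/(1.4241 − 0.7022) = 0.3334/0.7219 = 0.4619
Terminal stock prices: S_u = 28.48, S_d = 14.04
Terminal payoffs (K − S): max(-3.482, 0) = 0, max(10.96, 0) = 10.96
Node 0 (S = 20): V_0 = e^(−0.035)·[0.4619·0.0000 + 0.5381·10.9562] = 5.6932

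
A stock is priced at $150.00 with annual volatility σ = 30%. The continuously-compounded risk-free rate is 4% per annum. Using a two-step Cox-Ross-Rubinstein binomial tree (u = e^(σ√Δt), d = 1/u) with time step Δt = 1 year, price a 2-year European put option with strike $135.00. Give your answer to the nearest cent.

$12.52

CRR parameters: u = e^(σ√Δt) = e^(0.3·√1) = 1.3499, d = 1/u = 0.7408
Per-period rate: rΔt = 0.04·1 = 0.04, so R = e^0.04 = 1.0408
Risk-neutral probability p = (e^0.04 − 0.7408)/(1.3499 − 0.7408) = 0.3000/0.6090 = 0.4926
Terminal stock prices: S_uu = 273.3, S_ud = 150, S_dd = 82.32
Terminal payoffs (K − S): max(-138.3, 0) = 0, max(-15, 0) = 0, max(52.68, 0) = 52.68
Node u (S = 202.5): V_u = e^(−0.04)·[0.4926·0.0000 + 0.5074·0.0000] = 0.0000
Node d (S = 111.1): V_d = e^(−0.04)·[0.4926·0.0000 + 0.5074·52.6783] = 25.6826
Node 0 (S = 150): V_0 = e^(−0.04)·[0.4926·0.0000 + 0.5074·25.6826] = 12.5212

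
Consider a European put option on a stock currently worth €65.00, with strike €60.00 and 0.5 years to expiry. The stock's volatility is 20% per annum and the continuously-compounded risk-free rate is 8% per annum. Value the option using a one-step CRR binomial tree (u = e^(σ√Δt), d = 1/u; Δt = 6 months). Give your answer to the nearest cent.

€1.34

CRR parameters: u = e^(σ√Δt) = e^(0.2·√0.5) = 1.1519, d = 1/u = 0.8681
Per-period rate: rΔt = 0.08·0.5 = 0.04, so R = e^0.04 = 1.0408
Risk-neutral probability p = (e^0.04 − 0.8681)/(1.1519 − 0.8681) = 0.1727/0.2838 = 0.6085
Terminal stock prices: S_u = 74.87, S_d = 56.43
Terminal payoffs (K − S): max(-14.87, 0) = 0, max(3.572, 0) = 3.572
Node 0 (S = 65): V_0 = e^(−0.04)·[0.6085·0.0000 + 0.3915·3.5720] = 1.3436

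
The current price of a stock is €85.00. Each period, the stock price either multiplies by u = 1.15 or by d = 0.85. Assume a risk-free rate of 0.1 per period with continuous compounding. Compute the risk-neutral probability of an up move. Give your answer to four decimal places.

p = 0.8506

Risk-neutral probability p = (e^0.1 − 0.85)/(1.15 − 0.85) = 0.2552/0.3000 = 0.8506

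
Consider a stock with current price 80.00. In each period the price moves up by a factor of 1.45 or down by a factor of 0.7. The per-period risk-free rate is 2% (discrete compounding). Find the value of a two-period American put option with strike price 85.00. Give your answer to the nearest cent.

Risk-neutral probability p = (1 + 0.02 − 0.7)/(1.45 − 0.7) = 0.3200/0.7500 = 0.4267
Terminal stock prices: S_uu = 168.2, S_ud = 81.2, S_dd = 39.2
Terminal payoffs (K − S): max(-83.2, 0) = 0, max(3.8, 0) = 3.8, max(45.8, 0) = 45.8
Node u (S = 116): continuation = 1/1.02·[0.4267·0.0000 + 0.5733·3.8000] = 2.1359; exercise value = 0.0000 ≤ continuation, so V_u = 2.1359
Node d (S = 56): continuation = 1/1.02·[0.4267·3.8000 + 0.5733·45.8000] = 27.3333; exercise value = 29.0000 > continuation, so V_d = 29.0000 (exercise)
Node 0 (S = 80): continuation = 1/1.02·[0.4267·2.1359 + 0.5733·29.0000] = 17.1941; exercise value = 5.0000 ≤ continuation, so V_0 = 17.1941

17.19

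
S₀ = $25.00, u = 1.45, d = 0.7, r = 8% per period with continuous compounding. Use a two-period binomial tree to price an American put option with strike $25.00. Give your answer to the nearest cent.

Risk-neutral probability p = (e^0.08 − 0.7)/(1.45 − 0.7) = 0.3833/0.7500 = 0.5110
Terminal stock prices: S_uu = 52.56, S_ud = 25.38, S_dd = 12.25
Terminal payoffs (K − S): max(-27.56, 0) = 0, max(-0.375, 0) = 0, max(12.75, 0) = 12.75
Node u (S = 36.25): continuation = e^(−0.08)·[0.5110·0.0000 + 0.4890·0.0000] = 0.0000; exercise value = 0.0000 ≤ continuation, so V_u = 0.0000
Node d (S = 17.5): continuation = e^(−0.08)·[0.5110·0.0000 + 0.4890·12.7500] = 5.7548; exercise value = 7.5000 > continuation, so V_d = 7.5000 (exercise)
Node 0 (S = 25): continuation = e^(−0.08)·[0.5110·0.0000 + 0.4890·7.5000] = 3.3852; exercise value = 0.0000 ≤ continuation, so V_0 = 3.3852

$3.39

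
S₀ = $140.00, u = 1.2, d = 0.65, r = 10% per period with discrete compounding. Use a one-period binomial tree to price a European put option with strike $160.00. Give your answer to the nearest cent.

Risk-neutral probability p = (1 + 0.1 − 0.65)/(1.2 − 0.65) = 0.4500/0.5500 = 0.8182
Terminal stock prices: S_u = 168, S_d = 91
Terminal payoffs (K − S): max(-8, 0) = 0, max(69, 0) = 69
Node 0 (S = 140): V_0 = 1/1.1·[0.8182·0.0000 + 0.1818·69.0000] = 11.4050

$11.40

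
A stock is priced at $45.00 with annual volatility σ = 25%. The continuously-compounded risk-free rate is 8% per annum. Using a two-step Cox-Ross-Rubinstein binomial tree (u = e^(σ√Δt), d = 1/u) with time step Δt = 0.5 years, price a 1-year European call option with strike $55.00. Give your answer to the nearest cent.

$2.73

CRR parameters: u = e^(σ√Δt) = e^(0.25·√0.5) = 1.1934, d = 1/u = 0.8380
Per-period rate: rΔt = 0.08·0.5 = 0.04, so R = e^0.04 = 1.0408
Risk-neutral probability p = (e^0.04 − 0.8380)/(1.1934 − 0.8380) = 0.2028/0.3554 = 0.5708
Terminal stock prices: S_uu = 64.09, S_ud = 45, S_dd = 31.6
Terminal payoffs (S − K): max(9.085, 0) = 9.085, max(-10, 0) = 0, max(-23.4, 0) = 0
Node u (S = 53.7): V_u = e^(−0.04)·[0.5708·9.0854 + 0.4292·0.0000] = 4.9822
Node d (S = 37.71): V_d = e^(−0.04)·[0.5708·0.0000 + 0.4292·0.0000] = 0.0000
Node 0 (S = 45): V_0 = e^(−0.04)·[0.5708·4.9822 + 0.4292·0.0000] = 2.7321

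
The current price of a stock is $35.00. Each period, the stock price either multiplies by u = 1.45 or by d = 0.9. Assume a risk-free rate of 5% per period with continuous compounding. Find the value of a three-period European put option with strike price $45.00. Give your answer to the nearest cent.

Risk-neutral probability p = (e^0.05 − 0.9)/(1.45 − 0.9) = 0.1513/0.5500 = 0.2750
Terminal stock prices: S_uuu = 106.7, S_uud = 66.23, S_udd = 41.11, S_ddd = 25.52
Terminal payoffs (K − S): max(-61.7, 0) = 0, max(-21.23, 0) = 0, max(3.892, 0) = 3.892, max(19.48, 0) = 19.48
Node uu (S = 73.59): V_uu = e^(−0.05)·[0.2750·0.0000 + 0.7250·0.0000] = 0.0000
Node ud (S = 45.68): V_ud = e^(−0.05)·[0.2750·0.0000 + 0.7250·3.8925] = 2.6843
Node dd (S = 28.35): V_dd = e^(−0.05)·[0.2750·3.8925 + 0.7250·19.4850] = 14.4553
Node u (S = 50.75): V_u = e^(−0.05)·[0.2750·0.0000 + 0.7250·2.6843] = 1.8511
Node d (S = 31.5): V_d = e^(−0.05)·[0.2750·2.6843 + 0.7250·14.4553] = 10.6707
Node 0 (S = 35): V_0 = e^(−0.05)·[0.2750·1.8511 + 0.7250·10.6707] = 7.8429

$7.84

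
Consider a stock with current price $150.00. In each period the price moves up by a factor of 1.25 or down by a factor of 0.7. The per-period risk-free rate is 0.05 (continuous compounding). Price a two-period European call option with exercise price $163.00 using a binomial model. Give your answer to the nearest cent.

Risk-neutral probability p = (e^0.05 − 0.7)/(1.25 − 0.7) = 0.3513/0.5500 = 0.6387
Terminal stock prices: S_uu = 234.4, S_ud = 131.2, S_dd = 73.5
Terminal payoffs (S − K): max(71.38, 0) = 71.38, max(-31.75, 0) = 0, max(-89.5, 0) = 0
Node u (S = 187.5): V_u = e^(−0.05)·[0.6387·71.3750 + 0.3613·0.0000] = 43.3622
Node d (S = 105): V_d = e^(−0.05)·[0.6387·0.0000 + 0.3613·0.0000] = 0.0000
Node 0 (S = 150): V_0 = e^(−0.05)·[0.6387·43.3622 + 0.3613·0.0000] = 26.3437

$26.34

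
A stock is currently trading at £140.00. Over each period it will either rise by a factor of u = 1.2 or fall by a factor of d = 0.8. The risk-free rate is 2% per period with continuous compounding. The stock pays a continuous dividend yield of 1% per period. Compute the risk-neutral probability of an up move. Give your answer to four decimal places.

p = 0.5251

Per-period risk-free factor R = e^0.02 = 1.0202; dividend-adjusted growth = e^(0.02−0.01) = 1.0101.
Risk-neutral probability p = (1.0101 − 0.8)/(1.2 − 0.8) = 0.2101/0.4000 = 0.5251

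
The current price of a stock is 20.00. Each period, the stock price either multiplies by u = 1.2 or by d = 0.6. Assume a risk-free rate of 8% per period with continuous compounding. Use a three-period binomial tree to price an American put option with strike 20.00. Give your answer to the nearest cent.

Risk-neutral probability p = (e^0.08 − 0.6)/(1.2 − 0.6) = 0.4833/0.6000 = 0.8055
Terminal stock prices: S_uuu = 34.56, S_uud = 17.28, S_udd = 8.64, S_ddd = 4.32
Terminal payoffs (K − S): max(-14.56, 0) = 0, max(2.72, 0) = 2.72, max(11.36, 0) = 11.36, max(15.68, 0) = 15.68
Node uu (S = 28.8): continuation = e^(−0.08)·[0.8055·0.0000 + 0.1945·2.7200] = 0.4884; exercise value = 0.0000 ≤ continuation, so V_uu = 0.4884
Node ud (S = 14.4): continuation = e^(−0.08)·[0.8055·2.7200 + 0.1945·11.3600] = 4.0623; exercise value = 5.6000 > continuation, so V_ud = 5.6000 (exercise)
Node dd (S = 7.2): continuation = e^(−0.08)·[0.8055·11.3600 + 0.1945·15.6800] = 11.2623; exercise value = 12.8000 > continuation, so V_dd = 12.8000 (exercise)
Node u (S = 24): continuation = e^(−0.08)·[0.8055·0.4884 + 0.1945·5.6000] = 1.3687; exercise value = 0.0000 ≤ continuation, so V_u = 1.3687
Node d (S = 12): continuation = e^(−0.08)·[0.8055·5.6000 + 0.1945·12.8000] = 6.4623; exercise value = 8.0000 > continuation, so V_d = 8.0000 (exercise)
Node 0 (S = 20): continuation = e^(−0.08)·[0.8055·1.3687 + 0.1945·8.0000] = 2.4543; exercise value = 0.0000 ≤ continuation, so V_0 = 2.4543

2.45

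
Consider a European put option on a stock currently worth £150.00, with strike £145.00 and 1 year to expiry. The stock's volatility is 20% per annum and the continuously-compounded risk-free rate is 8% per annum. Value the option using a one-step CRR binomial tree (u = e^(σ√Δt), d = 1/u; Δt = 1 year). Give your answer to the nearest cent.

CRR parameters: u = e^(σ√Δt) = e^(0.2·√1) = 1.2214, d = 1/u = 0.8187
Per-period rate: rΔt = 0.08·1 = 0.08, so R = e^0.08 = 1.0833
Risk-neutral probability p = (e^0.08 − 0.8187)/(1.2214 − 0.8187) = 0.2646/0.4027 = 0.6570
Terminal stock prices: S_u = 183.2, S_d = 122.8
Terminal payoffs (K − S): max(-38.21, 0) = 0, max(22.19, 0) = 22.19
Node 0 (S = 150): V_0 = e^(−0.08)·[0.6570·0.0000 + 0.3430·22.1904] = 7.0261

£7.03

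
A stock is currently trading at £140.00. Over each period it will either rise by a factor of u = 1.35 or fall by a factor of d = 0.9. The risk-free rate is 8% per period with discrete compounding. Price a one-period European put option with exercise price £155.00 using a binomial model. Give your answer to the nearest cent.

£16.11

Risk-neutral probability p = (1 + 0.08 − 0.9)/(1.35 − 0.9) = 0.1800/0.4500 = 0.4000
Terminal stock prices: S_u = 189, S_d = 126
Terminal payoffs (K − S): max(-34, 0) = 0, max(29, 0) = 29
Node 0 (S = 140): V_0 = 1/1.08·[0.4000·0.0000 + 0.6000·29.0000] = 16.1111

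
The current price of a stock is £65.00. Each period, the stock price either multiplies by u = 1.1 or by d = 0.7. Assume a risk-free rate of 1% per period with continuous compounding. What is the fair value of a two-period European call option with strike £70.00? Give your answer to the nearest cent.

Risk-neutral probability p = (e^0.01 − 0.7)/(1.1 − 0.7) = 0.3101/0.4000 = 0.7751
Terminal stock prices: S_uu = 78.65, S_ud = 50.05, S_dd = 31.85
Terminal payoffs (S − K): max(8.65, 0) = 8.65, max(-19.95, 0) = 0, max(-38.15, 0) = 0
Node u (S = 71.5): V_u = e^(−0.01)·[0.7751·8.6500 + 0.2249·0.0000] = 6.6381
Node d (S = 45.5): V_d = e^(−0.01)·[0.7751·0.0000 + 0.2249·0.0000] = 0.0000
Node 0 (S = 65): V_0 = e^(−0.01)·[0.7751·6.6381 + 0.2249·0.0000] = 5.0942

£5.09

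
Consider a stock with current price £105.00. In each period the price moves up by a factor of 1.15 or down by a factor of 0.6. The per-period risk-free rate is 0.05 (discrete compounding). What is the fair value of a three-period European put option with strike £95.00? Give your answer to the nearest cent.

£7.67

Risk-neutral probability p = (1 + 0.05 − 0.6)/(1.15 − 0.6) = 0.4500/0.5500 = 0.8182
Terminal stock prices: S_uuu = 159.7, S_uud = 83.32, S_udd = 43.47, S_ddd = 22.68
Terminal payoffs (K − S): max(-64.69, 0) = 0, max(11.68, 0) = 11.68, max(51.53, 0) = 51.53, max(72.32, 0) = 72.32
Node uu (S = 138.9): V_uu = 1/1.05·[0.8182·0.0000 + 0.1818·11.6825] = 2.0229
Node ud (S = 72.45): V_ud = 1/1.05·[0.8182·11.6825 + 0.1818·51.5300] = 18.0262
Node dd (S = 37.8): V_dd = 1/1.05·[0.8182·51.5300 + 0.1818·72.3200] = 52.6762
Node u (S = 120.7): V_u = 1/1.05·[0.8182·2.0229 + 0.1818·18.0262] = 4.6977
Node d (S = 63): V_d = 1/1.05·[0.8182·18.0262 + 0.1818·52.6762] = 23.1678
Node 0 (S = 105): V_0 = 1/1.05·[0.8182·4.6977 + 0.1818·23.1678] = 7.6723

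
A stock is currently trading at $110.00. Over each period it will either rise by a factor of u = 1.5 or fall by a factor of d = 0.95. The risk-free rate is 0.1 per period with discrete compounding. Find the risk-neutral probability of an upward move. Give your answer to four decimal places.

Risk-neutral probability p = (1 + 0.1 − 0.95)/(1.5 − 0.95) = 0.1500/0.5500 = 0.2727

p = 0.2727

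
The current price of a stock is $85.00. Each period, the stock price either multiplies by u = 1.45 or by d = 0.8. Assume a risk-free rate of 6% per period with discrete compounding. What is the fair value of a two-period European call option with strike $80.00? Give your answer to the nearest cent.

Risk-neutral probability p = (1 + 0.06 − 0.8)/(1.45 − 0.8) = 0.2600/0.6500 = 0.4000
Terminal stock prices: S_uu = 178.7, S_ud = 98.6, S_dd = 54.4
Terminal payoffs (S − K): max(98.71, 0) = 98.71, max(18.6, 0) = 18.6, max(-25.6, 0) = 0
Node u (S = 123.2): V_u = 1/1.06·[0.4000·98.7125 + 0.6000·18.6000] = 47.7783
Node d (S = 68): V_d = 1/1.06·[0.4000·18.6000 + 0.6000·0.0000] = 7.0189
Node 0 (S = 85): V_0 = 1/1.06·[0.4000·47.7783 + 0.6000·7.0189] = 22.0025

$22.00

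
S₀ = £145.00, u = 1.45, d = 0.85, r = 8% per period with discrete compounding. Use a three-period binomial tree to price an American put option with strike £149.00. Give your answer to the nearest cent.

Risk-neutral probability p = (1 + 0.08 − 0.85)/(1.45 − 0.85) = 0.2300/0.6000 = 0.3833
Terminal stock prices: S_uuu = 442.1, S_uud = 259.1, S_udd = 151.9, S_ddd = 89.05
Terminal payoffs (K − S): max(-293.1, 0) = 0, max(-110.1, 0) = 0, max(-2.906, 0) = 0, max(59.95, 0) = 59.95
Node uu (S = 304.9): continuation = 1/1.08·[0.3833·0.0000 + 0.6167·0.0000] = 0.0000; exercise value = 0.0000 ≤ continuation, so V_uu = 0.0000
Node ud (S = 178.7): continuation = 1/1.08·[0.3833·0.0000 + 0.6167·0.0000] = 0.0000; exercise value = 0.0000 ≤ continuation, so V_ud = 0.0000
Node dd (S = 104.8): continuation = 1/1.08·[0.3833·0.0000 + 0.6167·59.9519] = 34.2318; exercise value = 44.2375 > continuation, so V_dd = 44.2375 (exercise)
Node u (S = 210.2): continuation = 1/1.08·[0.3833·0.0000 + 0.6167·0.0000] = 0.0000; exercise value = 0.0000 ≤ continuation, so V_u = 0.0000
Node d (S = 123.2): continuation = 1/1.08·[0.3833·0.0000 + 0.6167·44.2375] = 25.2591; exercise value = 25.7500 > continuation, so V_d = 25.7500 (exercise)
Node 0 (S = 145): continuation = 1/1.08·[0.3833·0.0000 + 0.6167·25.7500] = 14.7029; exercise value = 4.0000 ≤ continuation, so V_0 = 14.7029

£14.70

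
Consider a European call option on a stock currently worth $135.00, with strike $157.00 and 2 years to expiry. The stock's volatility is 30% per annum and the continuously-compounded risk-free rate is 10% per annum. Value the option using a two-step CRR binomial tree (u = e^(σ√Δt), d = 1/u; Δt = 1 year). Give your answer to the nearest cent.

$26.07

CRR parameters: u = e^(σ√Δt) = e^(0.3·√1) = 1.3499, d = 1/u = 0.7408
Per-period rate: rΔt = 0.1·1 = 0.1, so R = e^0.1 = 1.1052
Risk-neutral probability p = (e^0.1 − 0.7408)/(1.3499 − 0.7408) = 0.3644/0.6090 = 0.5982
Terminal stock prices: S_uu = 246, S_ud = 135, S_dd = 74.09
Terminal payoffs (S − K): max(88.99, 0) = 88.99, max(-22, 0) = 0, max(-82.91, 0) = 0
Node u (S = 182.2): V_u = e^(−0.1)·[0.5982·88.9860 + 0.4018·0.0000] = 48.1691
Node d (S = 100): V_d = e^(−0.1)·[0.5982·0.0000 + 0.4018·0.0000] = 0.0000
Node 0 (S = 135): V_0 = e^(−0.1)·[0.5982·48.1691 + 0.4018·0.0000] = 26.0744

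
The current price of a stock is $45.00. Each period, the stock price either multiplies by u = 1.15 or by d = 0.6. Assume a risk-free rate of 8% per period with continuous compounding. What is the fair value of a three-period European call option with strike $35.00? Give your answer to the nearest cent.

$18.00

Risk-neutral probability p = (e^0.08 − 0.6)/(1.15 − 0.6) = 0.4833/0.5500 = 0.8787
Terminal stock prices: S_uuu = 68.44, S_uud = 35.71, S_udd = 18.63, S_ddd = 9.72
Terminal payoffs (S − K): max(33.44, 0) = 33.44, max(0.7075, 0) = 0.7075, max(-16.37, 0) = 0, max(-25.28, 0) = 0
Node uu (S = 59.51): V_uu = e^(−0.08)·[0.8787·33.4394 + 0.1213·0.7075] = 27.2034
Node ud (S = 31.05): V_ud = e^(−0.08)·[0.8787·0.7075 + 0.1213·0.0000] = 0.5739
Node dd (S = 16.2): V_dd = e^(−0.08)·[0.8787·0.0000 + 0.1213·0.0000] = 0.0000
Node u (S = 51.75): V_u = e^(−0.08)·[0.8787·27.2034 + 0.1213·0.5739] = 22.1302
Node d (S = 27): V_d = e^(−0.08)·[0.8787·0.5739 + 0.1213·0.0000] = 0.4655
Node 0 (S = 45): V_0 = e^(−0.08)·[0.8787·22.1302 + 0.1213·0.4655] = 18.0029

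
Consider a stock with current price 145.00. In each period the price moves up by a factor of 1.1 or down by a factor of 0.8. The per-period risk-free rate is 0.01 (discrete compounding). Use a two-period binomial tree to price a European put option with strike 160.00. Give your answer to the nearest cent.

Risk-neutral probability p = (1 + 0.01 − 0.8)/(1.1 − 0.8) = 0.2100/0.3000 = 0.7000
Terminal stock prices: S_uu = 175.5, S_ud = 127.6, S_dd = 92.8
Terminal payoffs (K − S): max(-15.45, 0) = 0, max(32.4, 0) = 32.4, max(67.2, 0) = 67.2
Node u (S = 159.5): V_u = 1/1.01·[0.7000·0.0000 + 0.3000·32.4000] = 9.6238
Node d (S = 116): V_d = 1/1.01·[0.7000·32.4000 + 0.3000·67.2000] = 42.4158
Node 0 (S = 145): V_0 = 1/1.01·[0.7000·9.6238 + 0.3000·42.4158] = 19.2687

19.27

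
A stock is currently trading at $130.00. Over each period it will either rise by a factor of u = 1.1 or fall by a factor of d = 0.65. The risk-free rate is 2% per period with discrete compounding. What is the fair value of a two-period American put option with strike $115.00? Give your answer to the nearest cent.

$8.41

Risk-neutral probability p = (1 + 0.02 − 0.65)/(1.1 − 0.65) = 0.3700/0.4500 = 0.8222
Terminal stock prices: S_uu = 157.3, S_ud = 92.95, S_dd = 54.93
Terminal payoffs (K − S): max(-42.3, 0) = 0, max(22.05, 0) = 22.05, max(60.07, 0) = 60.07
Node u (S = 143): continuation = 1/1.02·[0.8222·0.0000 + 0.1778·22.0500] = 3.8431; exercise value = 0.0000 ≤ continuation, so V_u = 3.8431
Node d (S = 84.5): continuation = 1/1.02·[0.8222·22.0500 + 0.1778·60.0750] = 28.2451; exercise value = 30.5000 > continuation, so V_d = 30.5000 (exercise)
Node 0 (S = 130): continuation = 1/1.02·[0.8222·3.8431 + 0.1778·30.5000] = 8.4139; exercise value = 0.0000 ≤ continuation, so V_0 = 8.4139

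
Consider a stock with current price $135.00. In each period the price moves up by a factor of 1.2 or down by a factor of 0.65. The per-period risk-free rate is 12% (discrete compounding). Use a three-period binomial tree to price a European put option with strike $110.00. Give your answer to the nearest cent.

$1.76

Risk-neutral probability p = (1 + 0.12 − 0.65)/(1.2 − 0.65) = 0.4700/0.5500 = 0.8545
Terminal stock prices: S_uuu = 233.3, S_uud = 126.4, S_udd = 68.45, S_ddd = 37.07
Terminal payoffs (K − S): max(-123.3, 0) = 0, max(-16.36, 0) = 0, max(41.55, 0) = 41.55, max(72.93, 0) = 72.93
Node uu (S = 194.4): V_uu = 1/1.12·[0.8545·0.0000 + 0.1455·0.0000] = 0.0000
Node ud (S = 105.3): V_ud = 1/1.12·[0.8545·0.0000 + 0.1455·41.5550] = 5.3968
Node dd (S = 57.04): V_dd = 1/1.12·[0.8545·41.5550 + 0.1455·72.9256] = 41.1768
Node u (S = 162): V_u = 1/1.12·[0.8545·0.0000 + 0.1455·5.3968] = 0.7009
Node d (S = 87.75): V_d = 1/1.12·[0.8545·5.3968 + 0.1455·41.1768] = 9.4653
Node 0 (S = 135): V_0 = 1/1.12·[0.8545·0.7009 + 0.1455·9.4653] = 1.7640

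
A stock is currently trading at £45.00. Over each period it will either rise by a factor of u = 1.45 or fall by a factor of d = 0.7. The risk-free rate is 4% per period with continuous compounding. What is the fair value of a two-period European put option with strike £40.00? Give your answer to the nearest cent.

Risk-neutral probability p = (e^0.04 − 0.7)/(1.45 − 0.7) = 0.3408/0.7500 = 0.4544
Terminal stock prices: S_uu = 94.61, S_ud = 45.67, S_dd = 22.05
Terminal payoffs (K − S): max(-54.61, 0) = 0, max(-5.675, 0) = 0, max(17.95, 0) = 17.95
Node u (S = 65.25): V_u = e^(−0.04)·[0.4544·0.0000 + 0.5456·0.0000] = 0.0000
Node d (S = 31.5): V_d = e^(−0.04)·[0.4544·0.0000 + 0.5456·17.9500] = 9.4093
Node 0 (S = 45): V_0 = e^(−0.04)·[0.4544·0.0000 + 0.5456·9.4093] = 4.9323

£4.93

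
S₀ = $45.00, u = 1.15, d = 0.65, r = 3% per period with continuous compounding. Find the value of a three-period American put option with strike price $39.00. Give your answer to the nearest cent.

$3.22

Risk-neutral probability p = (e^0.03 − 0.65)/(1.15 − 0.65) = 0.3805/0.5000 = 0.7609
Terminal stock prices: S_uuu = 68.44, S_uud = 38.68, S_udd = 21.86, S_ddd = 12.36
Terminal payoffs (K − S): max(-29.44, 0) = 0, max(0.3169, 0) = 0.3169, max(17.14, 0) = 17.14, max(26.64, 0) = 26.64
Node uu (S = 59.51): continuation = e^(−0.03)·[0.7609·0.0000 + 0.2391·0.3169] = 0.0735; exercise value = 0.0000 ≤ continuation, so V_uu = 0.0735
Node ud (S = 33.64): continuation = e^(−0.03)·[0.7609·0.3169 + 0.2391·17.1356] = 4.2099; exercise value = 5.3625 > continuation, so V_ud = 5.3625 (exercise)
Node dd (S = 19.01): continuation = e^(−0.03)·[0.7609·17.1356 + 0.2391·26.6419] = 18.8349; exercise value = 19.9875 > continuation, so V_dd = 19.9875 (exercise)
Node u (S = 51.75): continuation = e^(−0.03)·[0.7609·0.0735 + 0.2391·5.3625] = 1.2985; exercise value = 0.0000 ≤ continuation, so V_u = 1.2985
Node d (S = 29.25): continuation = e^(−0.03)·[0.7609·5.3625 + 0.2391·19.9875] = 8.5974; exercise value = 9.7500 > continuation, so V_d = 9.7500 (exercise)
Node 0 (S = 45): continuation = e^(−0.03)·[0.7609·1.2985 + 0.2391·9.7500] = 3.2211; exercise value = 0.0000 ≤ continuation, so V_0 = 3.2211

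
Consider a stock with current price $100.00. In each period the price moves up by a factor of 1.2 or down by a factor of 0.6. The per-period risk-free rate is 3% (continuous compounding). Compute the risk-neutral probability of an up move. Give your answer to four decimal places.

Risk-neutral probability p = (e^0.03 − 0.6)/(1.2 − 0.6) = 0.4305/0.6000 = 0.7174

p = 0.7174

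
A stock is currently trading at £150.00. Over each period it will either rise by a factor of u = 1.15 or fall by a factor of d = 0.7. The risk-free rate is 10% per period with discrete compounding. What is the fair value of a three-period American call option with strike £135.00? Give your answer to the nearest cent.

Risk-neutral probability p = (1 + 0.1 − 0.7)/(1.15 − 0.7) = 0.4000/0.4500 = 0.8889
Terminal stock prices: S_uuu = 228.1, S_uud = 138.9, S_udd = 84.52, S_ddd = 51.45
Terminal payoffs (S − K): max(93.13, 0) = 93.13, max(3.862, 0) = 3.862, max(-50.48, 0) = 0, max(-83.55, 0) = 0
Node uu (S = 198.4): continuation = 1/1.1·[0.8889·93.1312 + 0.1111·3.8625] = 75.6477; exercise value = 63.3750 ≤ continuation, so V_uu = 75.6477
Node ud (S = 120.7): continuation = 1/1.1·[0.8889·3.8625 + 0.1111·0.0000] = 3.1212; exercise value = 0.0000 ≤ continuation, so V_ud = 3.1212
Node dd (S = 73.5): continuation = 1/1.1·[0.8889·0.0000 + 0.1111·0.0000] = 0.0000; exercise value = 0.0000 ≤ continuation, so V_dd = 0.0000
Node u (S = 172.5): continuation = 1/1.1·[0.8889·75.6477 + 0.1111·3.1212] = 61.4448; exercise value = 37.5000 ≤ continuation, so V_u = 61.4448
Node d (S = 105): continuation = 1/1.1·[0.8889·3.1212 + 0.1111·0.0000] = 2.5222; exercise value = 0.0000 ≤ continuation, so V_d = 2.5222
Node 0 (S = 150): continuation = 1/1.1·[0.8889·61.4448 + 0.1111·2.5222] = 49.9071; exercise value = 15.0000 ≤ continuation, so V_0 = 49.9071

£49.91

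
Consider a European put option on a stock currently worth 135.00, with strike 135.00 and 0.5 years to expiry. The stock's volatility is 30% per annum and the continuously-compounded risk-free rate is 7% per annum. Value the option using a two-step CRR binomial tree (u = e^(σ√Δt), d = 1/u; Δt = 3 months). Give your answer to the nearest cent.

CRR parameters: u = e^(σ√Δt) = e^(0.3·√0.25) = 1.1618, d = 1/u = 0.8607
Per-period rate: rΔt = 0.07·0.25 = 0.0175, so R = e^0.0175 = 1.0177
Risk-neutral probability p = (e^0.0175 − 0.8607)/(1.1618 − 0.8607) = 0.1569/0.3011 = 0.5212
Terminal stock prices: S_uu = 182.2, S_ud = 135, S_dd = 100
Terminal payoffs (K − S): max(-47.23, 0) = 0, max(0, 0) = 0, max(34.99, 0) = 34.99
Node u (S = 156.8): V_u = e^(−0.0175)·[0.5212·0.0000 + 0.4788·0.0000] = 0.0000
Node d (S = 116.2): V_d = e^(−0.0175)·[0.5212·0.0000 + 0.4788·34.9895] = 16.4625
Node 0 (S = 135): V_0 = e^(−0.0175)·[0.5212·0.0000 + 0.4788·16.4625] = 7.7455

7.75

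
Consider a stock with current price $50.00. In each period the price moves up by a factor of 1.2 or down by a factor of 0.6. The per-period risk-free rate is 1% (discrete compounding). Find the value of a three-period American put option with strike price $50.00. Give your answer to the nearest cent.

$10.22

Risk-neutral probability p = (1 + 0.01 − 0.6)/(1.2 − 0.6) = 0.4100/0.6000 = 0.6833
Terminal stock prices: S_uuu = 86.4, S_uud = 43.2, S_udd = 21.6, S_ddd = 10.8
Terminal payoffs (K − S): max(-36.4, 0) = 0, max(6.8, 0) = 6.8, max(28.4, 0) = 28.4, max(39.2, 0) = 39.2
Node uu (S = 72): continuation = 1/1.01·[0.6833·0.0000 + 0.3167·6.8000] = 2.1320; exercise value = 0.0000 ≤ continuation, so V_uu = 2.1320
Node ud (S = 36): continuation = 1/1.01·[0.6833·6.8000 + 0.3167·28.4000] = 13.5050; exercise value = 14.0000 > continuation, so V_ud = 14.0000 (exercise)
Node dd (S = 18): continuation = 1/1.01·[0.6833·28.4000 + 0.3167·39.2000] = 31.5050; exercise value = 32.0000 > continuation, so V_dd = 32.0000 (exercise)
Node u (S = 60): continuation = 1/1.01·[0.6833·2.1320 + 0.3167·14.0000] = 5.8319; exercise value = 0.0000 ≤ continuation, so V_u = 5.8319
Node d (S = 30): continuation = 1/1.01·[0.6833·14.0000 + 0.3167·32.0000] = 19.5050; exercise value = 20.0000 > continuation, so V_d = 20.0000 (exercise)
Node 0 (S = 50): continuation = 1/1.01·[0.6833·5.8319 + 0.3167·20.0000] = 10.2163; exercise value = 0.0000 ≤ continuation, so V_0 = 10.2163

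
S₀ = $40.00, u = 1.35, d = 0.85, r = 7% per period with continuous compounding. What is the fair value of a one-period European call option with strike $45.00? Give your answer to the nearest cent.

$3.73

Risk-neutral probability p = (e^0.07 − 0.85)/(1.35 − 0.85) = 0.2225/0.5000 = 0.4450
Terminal stock prices: S_u = 54, S_d = 34
Terminal payoffs (S − K): max(9, 0) = 9, max(-11, 0) = 0
Node 0 (S = 40): V_0 = e^(−0.07)·[0.4450·9.0000 + 0.5550·0.0000] = 3.7344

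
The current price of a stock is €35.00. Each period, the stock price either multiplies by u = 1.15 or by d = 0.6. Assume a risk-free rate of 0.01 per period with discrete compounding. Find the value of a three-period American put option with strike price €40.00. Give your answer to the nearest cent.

Risk-neutral probability p = (1 + 0.01 − 0.6)/(1.15 − 0.6) = 0.4100/0.5500 = 0.7455
Terminal stock prices: S_uuu = 53.23, S_uud = 27.77, S_udd = 14.49, S_ddd = 7.56
Terminal payoffs (K − S): max(-13.23, 0) = 0, max(12.23, 0) = 12.23, max(25.51, 0) = 25.51, max(32.44, 0) = 32.44
Node uu (S = 46.29): continuation = 1/1.01·[0.7455·0.0000 + 0.2545·12.2275] = 3.0816; exercise value = 0.0000 ≤ continuation, so V_uu = 3.0816
Node ud (S = 24.15): continuation = 1/1.01·[0.7455·12.2275 + 0.2545·25.5100] = 15.4540; exercise value = 15.8500 > continuation, so V_ud = 15.8500 (exercise)
Node dd (S = 12.6): continuation = 1/1.01·[0.7455·25.5100 + 0.2545·32.4400] = 27.0040; exercise value = 27.4000 > continuation, so V_dd = 27.4000 (exercise)
Node u (S = 40.25): continuation = 1/1.01·[0.7455·3.0816 + 0.2545·15.8500] = 6.2691; exercise value = 0.0000 ≤ continuation, so V_u = 6.2691
Node d (S = 21): continuation = 1/1.01·[0.7455·15.8500 + 0.2545·27.4000] = 18.6040; exercise value = 19.0000 > continuation, so V_d = 19.0000 (exercise)
Node 0 (S = 35): continuation = 1/1.01·[0.7455·6.2691 + 0.2545·19.0000] = 9.4155; exercise value = 5.0000 ≤ continuation, so V_0 = 9.4155

€9.42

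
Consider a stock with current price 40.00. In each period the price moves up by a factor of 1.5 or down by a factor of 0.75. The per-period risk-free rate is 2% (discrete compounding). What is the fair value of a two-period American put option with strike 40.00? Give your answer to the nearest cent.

6.89

Risk-neutral probability p = (1 + 0.02 − 0.75)/(1.5 − 0.75) = 0.2700/0.7500 = 0.3600
Terminal stock prices: S_uu = 90, S_ud = 45, S_dd = 22.5
Terminal payoffs (K − S): max(-50, 0) = 0, max(-5, 0) = 0, max(17.5, 0) = 17.5
Node u (S = 60): continuation = 1/1.02·[0.3600·0.0000 + 0.6400·0.0000] = 0.0000; exercise value = 0.0000 ≤ continuation, so V_u = 0.0000
Node d (S = 30): continuation = 1/1.02·[0.3600·0.0000 + 0.6400·17.5000] = 10.9804; exercise value = 10.0000 ≤ continuation, so V_d = 10.9804
Node 0 (S = 40): continuation = 1/1.02·[0.3600·0.0000 + 0.6400·10.9804] = 6.8897; exercise value = 0.0000 ≤ continuation, so V_0 = 6.8897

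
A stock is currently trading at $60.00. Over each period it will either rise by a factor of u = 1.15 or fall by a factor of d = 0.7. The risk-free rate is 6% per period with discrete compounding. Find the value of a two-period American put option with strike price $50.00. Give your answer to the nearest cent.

Risk-neutral probability p = (1 + 0.06 − 0.7)/(1.15 − 0.7) = 0.3600/0.4500 = 0.8000
Terminal stock prices: S_uu = 79.35, S_ud = 48.3, S_dd = 29.4
Terminal payoffs (K − S): max(-29.35, 0) = 0, max(1.7, 0) = 1.7, max(20.6, 0) = 20.6
Node u (S = 69): continuation = 1/1.06·[0.8000·0.0000 + 0.2000·1.7000] = 0.3208; exercise value = 0.0000 ≤ continuation, so V_u = 0.3208
Node d (S = 42): continuation = 1/1.06·[0.8000·1.7000 + 0.2000·20.6000] = 5.1698; exercise value = 8.0000 > continuation, so V_d = 8.0000 (exercise)
Node 0 (S = 60): continuation = 1/1.06·[0.8000·0.3208 + 0.2000·8.0000] = 1.7515; exercise value = 0.0000 ≤ continuation, so V_0 = 1.7515

$1.75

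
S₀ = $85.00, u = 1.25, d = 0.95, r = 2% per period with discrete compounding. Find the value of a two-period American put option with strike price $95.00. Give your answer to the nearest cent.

$10.71

Risk-neutral probability p = (1 + 0.02 − 0.95)/(1.25 − 0.95) = 0.0700/0.3000 = 0.2333
Terminal stock prices: S_uu = 132.8, S_ud = 100.9, S_dd = 76.71
Terminal payoffs (K − S): max(-37.81, 0) = 0, max(-5.938, 0) = 0, max(18.29, 0) = 18.29
Node u (S = 106.2): continuation = 1/1.02·[0.2333·0.0000 + 0.7667·0.0000] = 0.0000; exercise value = 0.0000 ≤ continuation, so V_u = 0.0000
Node d (S = 80.75): continuation = 1/1.02·[0.2333·0.0000 + 0.7667·18.2875] = 13.7455; exercise value = 14.2500 > continuation, so V_d = 14.2500 (exercise)
Node 0 (S = 85): continuation = 1/1.02·[0.2333·0.0000 + 0.7667·14.2500] = 10.7108; exercise value = 10.0000 ≤ continuation, so V_0 = 10.7108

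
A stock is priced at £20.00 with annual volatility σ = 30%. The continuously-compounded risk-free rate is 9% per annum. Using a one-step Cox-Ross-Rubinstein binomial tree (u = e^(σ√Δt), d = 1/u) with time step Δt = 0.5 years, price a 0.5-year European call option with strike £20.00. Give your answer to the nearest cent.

CRR parameters: u = e^(σ√Δt) = e^(0.3·√0.5) = 1.2363, d = 1/u = 0.8089
Per-period rate: rΔt = 0.09·0.5 = 0.045, so R = e^0.045 = 1.0460
Risk-neutral probability p = (e^0.045 − 0.8089)/(1.2363 − 0.8089) = 0.2372/0.4275 = 0.5548
Terminal stock prices: S_u = 24.73, S_d = 16.18
Terminal payoffs (S − K): max(4.726, 0) = 4.726, max(-3.823, 0) = 0
Node 0 (S = 20): V_0 = e^(−0.045)·[0.5548·4.7262 + 0.4452·0.0000] = 2.5069

£2.51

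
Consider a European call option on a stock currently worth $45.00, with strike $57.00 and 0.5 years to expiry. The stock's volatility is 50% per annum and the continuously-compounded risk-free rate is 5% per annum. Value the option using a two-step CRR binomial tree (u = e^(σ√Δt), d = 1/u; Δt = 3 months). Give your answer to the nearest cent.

CRR parameters: u = e^(σ√Δt) = e^(0.5·√0.25) = 1.2840, d = 1/u = 0.7788
Per-period rate: rΔt = 0.05·0.25 = 0.0125, so R = e^0.0125 = 1.0126
Risk-neutral probability p = (e^0.0125 − 0.7788)/(1.2840 − 0.7788) = 0.2338/0.5052 = 0.4627
Terminal stock prices: S_uu = 74.19, S_ud = 45, S_dd = 27.29
Terminal payoffs (S − K): max(17.19, 0) = 17.19, max(-12, 0) = 0, max(-29.71, 0) = 0
Node u (S = 57.78): V_u = e^(−0.0125)·[0.4627·17.1925 + 0.5373·0.0000] = 7.8565
Node d (S = 35.05): V_d = e^(−0.0125)·[0.4627·0.0000 + 0.5373·0.0000] = 0.0000
Node 0 (S = 45): V_0 = e^(−0.0125)·[0.4627·7.8565 + 0.5373·0.0000] = 3.5902

$3.59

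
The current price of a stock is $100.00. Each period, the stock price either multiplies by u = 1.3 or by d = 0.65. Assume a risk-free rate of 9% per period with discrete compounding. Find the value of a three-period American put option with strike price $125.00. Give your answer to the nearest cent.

$26.97

Risk-neutral probability p = (1 + 0.09 − 0.65)/(1.3 − 0.65) = 0.4400/0.6500 = 0.6769
Terminal stock prices: S_uuu = 219.7, S_uud = 109.9, S_udd = 54.93, S_ddd = 27.46
Terminal payoffs (K − S): max(-94.7, 0) = 0, max(15.15, 0) = 15.15, max(70.07, 0) = 70.07, max(97.54, 0) = 97.54
Node uu (S = 169): continuation = 1/1.09·[0.6769·0.0000 + 0.3231·15.1500] = 4.4905; exercise value = 0.0000 ≤ continuation, so V_uu = 4.4905
Node ud (S = 84.5): continuation = 1/1.09·[0.6769·15.1500 + 0.3231·70.0750] = 30.1789; exercise value = 40.5000 > continuation, so V_ud = 40.5000 (exercise)
Node dd (S = 42.25): continuation = 1/1.09·[0.6769·70.0750 + 0.3231·97.5375] = 72.4289; exercise value = 82.7500 > continuation, so V_dd = 82.7500 (exercise)
Node u (S = 130): continuation = 1/1.09·[0.6769·4.4905 + 0.3231·40.5000] = 14.7930; exercise value = 0.0000 ≤ continuation, so V_u = 14.7930
Node d (S = 65): continuation = 1/1.09·[0.6769·40.5000 + 0.3231·82.7500] = 49.6789; exercise value = 60.0000 > continuation, so V_d = 60.0000 (exercise)
Node 0 (S = 100): continuation = 1/1.09·[0.6769·14.7930 + 0.3231·60.0000] = 26.9709; exercise value = 25.0000 ≤ continuation, so V_0 = 26.9709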